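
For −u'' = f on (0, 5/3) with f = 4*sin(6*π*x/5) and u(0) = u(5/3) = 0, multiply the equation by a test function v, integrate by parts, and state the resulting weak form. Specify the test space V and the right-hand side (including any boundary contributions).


V = H^1_0(0, 5/3) (so v(0) = v(5/3) = 0); weak form: ∫_0^5/3 u'v' dx = ∫_0^5/3 (4*sin(6*π*x/5)) v dx for all v ∈ V.

Multiply both sides by a test function v and integrate from 0 to 5/3:
  ∫_0^5/3 −u''(x) v(x) dx = ∫_0^5/3 f(x) v(x) dx.
Integrate the LHS by parts once:
  ∫_0^5/3 −u'' v dx = −[u'(x) v(x)]_0^5/3 + ∫_0^5/3 u'(x) v'(x) dx.
Thus ∫_0^5/3 u'(x) v'(x) dx = ∫_0^5/3 f(x) v(x) dx + [u'(x) v(x)]_0^5/3.
Choose V so that boundary terms are either known or forced to vanish.
u is Dirichlet: u(0) = u(5/3) = 0. Let V = H^1_0(0, 5/3); then v(0) = v(5/3) = 0, and [u' v]_0^5/3 = 0.
Weak formulation: find u (satisfying any essential BC) such that ∫_0^5/3 u'(x) v'(x) dx = ∫_0^5/3 f v dx for all v ∈ V.
Substituting f(x) = 4*sin(6*π*x/5), the right-hand side is ∫_0^5/3 (4*sin(6*π*x/5)) v dx.


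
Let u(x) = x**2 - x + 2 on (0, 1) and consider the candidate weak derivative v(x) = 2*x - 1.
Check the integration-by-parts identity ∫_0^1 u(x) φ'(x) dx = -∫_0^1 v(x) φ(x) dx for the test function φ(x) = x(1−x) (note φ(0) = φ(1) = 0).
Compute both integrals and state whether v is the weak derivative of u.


LHS = 0, RHS = 0. Yes, v = u' weakly.

u(x) = x**2 - x + 2, classical derivative u'(x) = 2*x - 1.
φ(x) = x(1−x), so φ'(x) = 1 - 2*x.
Note φ(0) = φ(1) = 0, so the boundary term u·φ vanishes.
LHS = ∫_0^1 u(x) φ'(x) dx = ∫_0^1 (-2*x^3 + 3*x^2 - 5*x + 2) dx. Term by term:
  ∫_0^1 -2*x^3 dx = -1/2;  ∫_0^1 3*x^2 dx = 1;  ∫_0^1 -5*x dx = -5/2;
  ∫_0^1 2 dx = 2.
Sum: -1/2 + 1 − 5/2 + 2 = 0.
So LHS = 0.
∫_0^1 v(x) φ(x) dx = ∫_0^1 (-2*x^3 + 3*x^2 - x) dx. Term by term:
  ∫_0^1 -2*x^3 dx = -1/2;  ∫_0^1 3*x^2 dx = 1;  ∫_0^1 -x dx = -1/2.
Sum: -1/2 + 1 − 1/2 = 0.
So RHS = -∫_0^1 v(x) φ(x) dx = 0.
LHS = RHS, so the identity holds for this test φ.
Moreover u is smooth here and v(x) = u'(x) = 2*x - 1 pointwise, so the identity holds for every test function. Hence v is the weak derivative of u.


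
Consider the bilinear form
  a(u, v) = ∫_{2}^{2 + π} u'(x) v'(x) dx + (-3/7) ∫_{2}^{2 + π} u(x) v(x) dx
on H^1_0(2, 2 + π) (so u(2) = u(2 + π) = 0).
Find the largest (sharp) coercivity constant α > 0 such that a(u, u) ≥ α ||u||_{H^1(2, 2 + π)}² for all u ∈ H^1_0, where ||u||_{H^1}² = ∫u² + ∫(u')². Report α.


α = 2/7

Coercivity of a(·,·) on H^1_0(2, 2 + π) means a(u, u) ≥ α ||u||_{H^1}² for every u ∈ H^1_0.
The interval has length L = π, and Poincaré/coercivity depend only on L. Here a(u, u) = ∫(u')² + (-3/7)·∫u².
Here c = -3/7 < 0 with |c| < (π/L)² = 1, so coercivity still holds. The condition a(u,u) ≥ α||u||_{H^1}² reads (1−α)∫(u')² ≥ (α−c)∫u². Any admissible α is ≤ 1 (rapidly oscillating u have ∫u²/∫(u')² → 0), and α = 1 would force 0 ≥ (1−c)∫u², impossible since c < 1; so 1−α > 0. By the sharp Poincaré inequality on H^1_0 of an interval of length L, ∫(u')² ≥ (π/L)²∫u² with equality for the first sine mode sin(π(x−x₀)/L) (x₀ the left endpoint), so the inequality holds for all u iff (1−α)(π/L)² ≥ α − c, i.e. α ≤ ((π/L)² + c)/((π/L)² + 1) = (1 + c(L/π)²)/(1 + (L/π)²). (Direct route, valid since c ≤ 0: Poincaré gives c∫u² ≥ c(L/π)²∫(u')², so a(u,u) ≥ (1 + c(L/π)²)∫(u')², while ||u||_{H^1}² ≤ (1 + (L/π)²)∫(u')²; dividing yields the same α.) With (π/L)² = 1 and c = -3/7, the largest admissible constant is α = ((π/L)² + c)/((π/L)² + 1).
Simplifying, α = 2/7.


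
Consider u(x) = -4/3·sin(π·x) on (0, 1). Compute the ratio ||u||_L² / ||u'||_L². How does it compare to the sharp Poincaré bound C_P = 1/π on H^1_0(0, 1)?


||u||_L² / ||u'||_L² = 1/π = C_P.

u(x) = -4/3·sin(π·x), so u'(x) = -4*π*cos(π*x)/3.
Writing u(x) = A·sin(kπx/L) with A = -4/3 and k = 1, use ∫_0^L sin²(kπx/L) dx = L/2 and ∫_0^L cos²(kπx/L) dx = L/2.
u² = 16/9·sin²(π·x) and (u')² = 16*π^2/9·cos²(π·x), and each of sin², cos² integrates to L/2 = 1/2 over (0, 1).
∫_0^1 u² dx = 8/9, so ||u||_L² = 2*sqrt(2)/3.
∫_0^1 (u')² dx = 8*π^2/9, so ||u'||_L² = 2*sqrt(2)*π/3.
Ratio ||u||_L² / ||u'||_L² = 1/π.
Sharp Poincaré constant on H^1_0(0, 1) is C_P = L/π = 1/π, achieved by sin(π·x).
This is the k = 1 eigenfunction (up to amplitude), so the ratio equals the sharp Poincaré constant exactly.


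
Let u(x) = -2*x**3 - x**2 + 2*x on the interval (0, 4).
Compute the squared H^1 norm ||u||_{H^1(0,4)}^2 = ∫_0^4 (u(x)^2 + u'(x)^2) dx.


||u||_{H^1}^2 = 1986896/105

The H^1 norm (squared) on an interval (0, L) is
  ||u||_{H^1}^2 = ∫_0^L u(x)^2 dx + ∫_0^L u'(x)^2 dx.
Compute u'(x) = -6*x**2 - 2*x + 2.
Then u(x)^2 = 4*x**6 + 4*x**5 - 7*x**4 - 4*x**3 + 4*x**2 and u'(x)^2 = 36*x**4 + 24*x**3 - 20*x**2 - 8*x + 4.
Integrate each monomial from 0 to 4 using ∫_0^4 c·x^n dx = c·4^(n+1)/(n+1):
  ∫_0^4 u(x)^2 dx = ∫_0^4 (4*x^6 + 4*x^5 - 7*x^4 - 4*x^3 + 4*x^2) dx. Term by term:
    ∫_0^4 4*x^6 dx = 65536/7;  ∫_0^4 4*x^5 dx = 8192/3;  ∫_0^4 -7*x^4 dx = -7168/5;
    ∫_0^4 -4*x^3 dx = -256;  ∫_0^4 4*x^2 dx = 256/3.
  Sum: 65536/7 + 8192/3 − 7168/5 − 256 + 256/3 = 367104/35.
  ∫_0^4 u'(x)^2 dx = ∫_0^4 (36*x^4 + 24*x^3 - 20*x^2 - 8*x + 4) dx. Term by term:
    ∫_0^4 36*x^4 dx = 36864/5;  ∫_0^4 24*x^3 dx = 1536;  ∫_0^4 -20*x^2 dx = -1280/3;
    ∫_0^4 -8*x dx = -64;  ∫_0^4 4 dx = 16.
  Sum: 36864/5 + 1536 − 1280/3 − 64 + 16 = 126512/15.
Adding: ||u||_{H^1}^2 = 367104/35 + 126512/15 = 1986896/105.


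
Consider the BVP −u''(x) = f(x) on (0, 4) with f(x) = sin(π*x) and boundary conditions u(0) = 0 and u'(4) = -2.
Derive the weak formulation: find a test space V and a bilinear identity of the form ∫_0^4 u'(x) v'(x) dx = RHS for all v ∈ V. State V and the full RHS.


V = {v ∈ H^1(0, 4) : v(0) = 0} (test functions vanish at x = 0 where u is specified); weak form: ∫_0^4 u'v' dx = ∫_0^4 (sin(π*x)) v dx − 2·v(4) for all v ∈ V.

Multiply both sides by a test function v and integrate from 0 to 4:
  ∫_0^4 −u''(x) v(x) dx = ∫_0^4 f(x) v(x) dx.
Integrate the LHS by parts once:
  ∫_0^4 −u'' v dx = −[u'(x) v(x)]_0^4 + ∫_0^4 u'(x) v'(x) dx.
Thus ∫_0^4 u'(x) v'(x) dx = ∫_0^4 f(x) v(x) dx + [u'(x) v(x)]_0^4.
Choose V so that boundary terms are either known or forced to vanish.
Mixed BC: u(0) = 0 (Dirichlet) and u'(4) = -2 (Neumann). Define V = {v ∈ H^1(0, 4) : v(0) = 0}. Then [u' v]_0^4 = u'(4)·v(4) − u'(0)·0 = − 2·v(4).
Weak formulation: find u (satisfying any essential BC) such that ∫_0^4 u'(x) v'(x) dx = ∫_0^4 f v dx − 2·v(4) for all v ∈ V (Dirichlet at 0 absorbed into V; Neumann datum at x = 4 contributes the boundary term).
Substituting f(x) = sin(π*x), the right-hand side is ∫_0^4 (sin(π*x)) v dx − 2·v(4).


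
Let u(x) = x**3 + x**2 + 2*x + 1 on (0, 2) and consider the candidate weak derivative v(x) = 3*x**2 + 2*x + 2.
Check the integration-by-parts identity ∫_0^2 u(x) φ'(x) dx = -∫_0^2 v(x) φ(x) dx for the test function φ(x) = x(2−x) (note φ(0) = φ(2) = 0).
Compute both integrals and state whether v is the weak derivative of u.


LHS = -152/15, RHS = -152/15. Yes, v = u' weakly.

u(x) = x**3 + x**2 + 2*x + 1, classical derivative u'(x) = 3*x**2 + 2*x + 2.
φ(x) = x(2−x), so φ'(x) = 2 - 2*x.
Note φ(0) = φ(2) = 0, so the boundary term u·φ vanishes.
LHS = ∫_0^2 u(x) φ'(x) dx = ∫_0^2 (-2*x^4 - 2*x^2 + 2*x + 2) dx. Term by term:
  ∫_0^2 -2*x^4 dx = -64/5;  ∫_0^2 -2*x^2 dx = -16/3;  ∫_0^2 2*x dx = 4;
  ∫_0^2 2 dx = 4.
Sum: -64/5 − 16/3 + 4 + 4 = -152/15.
So LHS = -152/15.
∫_0^2 v(x) φ(x) dx = ∫_0^2 (-3*x^4 + 4*x^3 + 2*x^2 + 4*x) dx. Term by term:
  ∫_0^2 -3*x^4 dx = -96/5;  ∫_0^2 4*x^3 dx = 16;  ∫_0^2 2*x^2 dx = 16/3;
  ∫_0^2 4*x dx = 8.
Sum: -96/5 + 16 + 16/3 + 8 = 152/15.
So RHS = -∫_0^2 v(x) φ(x) dx = -152/15.
LHS = RHS, so the identity holds for this test φ.
Moreover u is smooth here and v(x) = u'(x) = 3*x**2 + 2*x + 2 pointwise, so the identity holds for every test function. Hence v is the weak derivative of u.


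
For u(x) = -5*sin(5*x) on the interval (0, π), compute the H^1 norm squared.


||u||_{H^1(0,π)}^2 = 325*π

u'(x) = -25*cos(5*x).
Expand u² and (u')² and integrate term by term on (0, π), using: for integers n ≥ 1, ∫_0^π sin²(nx) dx = ∫_0^π cos²(nx) dx = π/2; for n ≠ n', ∫_0^π sin(nx)sin(n'x) dx = ∫_0^π cos(nx)cos(n'x) dx = 0; and by product-to-sum, ∫_0^π sin(nx)cos(n'x) dx = ½∫_0^π [sin((n+n')x) + sin((n−n')x)] dx, which is 0 when n+n' is even and 2n/(n²−n'²) when n+n' is odd (it need not vanish on (0, π)).
  u² squared terms: (-5)²·∫sin(5x)² dx = 25·π/2 = 25*π/2.
  So ∫_0^π u² dx = 25*π/2.
  (u')² squared terms: (-25)²·∫cos(5x)² dx = 625·π/2 = 625*π/2.
  So ∫_0^π (u')² dx = 625*π/2.
||u||_{H^1}^2 = (25*π/2) + (625*π/2) = 325*π.


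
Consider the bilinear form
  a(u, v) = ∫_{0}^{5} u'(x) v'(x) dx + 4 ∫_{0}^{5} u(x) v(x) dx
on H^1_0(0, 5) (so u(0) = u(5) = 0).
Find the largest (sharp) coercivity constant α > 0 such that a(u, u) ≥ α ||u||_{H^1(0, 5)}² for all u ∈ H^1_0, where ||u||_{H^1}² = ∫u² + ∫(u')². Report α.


α = 1

Coercivity of a(·,·) on H^1_0(0, 5) means a(u, u) ≥ α ||u||_{H^1}² for every u ∈ H^1_0.
The interval has length L = 5, and Poincaré/coercivity depend only on L. Here a(u, u) = ∫(u')² + (4)·∫u².
Here c = 4 ≥ 1, so a(u,u) = ∫(u')² + c∫u² ≥ ∫(u')² + ∫u² = ||u||_{H^1}², i.e. α = 1 works. No larger α is possible: a(u,u) ≥ α||u||_{H^1}² means (1−α)∫(u')² ≥ (α−c)∫u², and for the modes u_n = sin(nπ(x−x₀)/L) (x₀ the left endpoint) one has ∫u_n²/∫(u_n')² = (L/(nπ))² → 0, so a(u_n,u_n)/||u_n||_{H^1}² → 1. Hence the optimal constant is α = 1.
Therefore α = 1.


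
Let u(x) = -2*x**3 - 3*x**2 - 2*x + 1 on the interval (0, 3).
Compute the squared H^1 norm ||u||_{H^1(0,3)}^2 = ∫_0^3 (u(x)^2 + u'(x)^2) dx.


||u||_{H^1}^2 = 263568/35

The H^1 norm (squared) on an interval (0, L) is
  ||u||_{H^1}^2 = ∫_0^L u(x)^2 dx + ∫_0^L u'(x)^2 dx.
Compute u'(x) = -6*x**2 - 6*x - 2.
Then u(x)^2 = 4*x**6 + 12*x**5 + 17*x**4 + 8*x**3 - 2*x**2 - 4*x + 1 and u'(x)^2 = 36*x**4 + 72*x**3 + 60*x**2 + 24*x + 4.
Integrate each monomial from 0 to 3 using ∫_0^3 c·x^n dx = c·3^(n+1)/(n+1):
  ∫_0^3 u(x)^2 dx = ∫_0^3 (4*x^6 + 12*x^5 + 17*x^4 + 8*x^3 - 2*x^2 - 4*x + 1) dx. Term by term:
    ∫_0^3 4*x^6 dx = 8748/7;  ∫_0^3 12*x^5 dx = 1458;  ∫_0^3 17*x^4 dx = 4131/5;
    ∫_0^3 8*x^3 dx = 162;  ∫_0^3 -2*x^2 dx = -18;  ∫_0^3 -4*x dx = -18;
    ∫_0^3 1 dx = 3.
  Sum: 8748/7 + 1458 + 4131/5 + 162 − 18 − 18 + 3 = 128202/35.
  ∫_0^3 u'(x)^2 dx = ∫_0^3 (36*x^4 + 72*x^3 + 60*x^2 + 24*x + 4) dx. Term by term:
    ∫_0^3 36*x^4 dx = 8748/5;  ∫_0^3 72*x^3 dx = 1458;  ∫_0^3 60*x^2 dx = 540;
    ∫_0^3 24*x dx = 108;  ∫_0^3 4 dx = 12.
  Sum: 8748/5 + 1458 + 540 + 108 + 12 = 19338/5.
Adding: ||u||_{H^1}^2 = 128202/35 + 19338/5 = 263568/35.


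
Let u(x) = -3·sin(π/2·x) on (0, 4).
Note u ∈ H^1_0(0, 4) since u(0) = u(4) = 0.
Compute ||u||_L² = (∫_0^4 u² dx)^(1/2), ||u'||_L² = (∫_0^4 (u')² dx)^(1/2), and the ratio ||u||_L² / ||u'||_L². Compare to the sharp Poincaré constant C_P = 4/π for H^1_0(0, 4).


||u||_L² / ||u'||_L² = 2/π < C_P = 4/π.

u(x) = -3·sin(π/2·x), so u'(x) = -3*π*cos(π*x/2)/2.
Writing u(x) = A·sin(kπx/L) with A = -3 and k = 2, use ∫_0^L sin²(kπx/L) dx = L/2 and ∫_0^L cos²(kπx/L) dx = L/2.
u² = 9·sin²(π/2·x) and (u')² = 9*π^2/4·cos²(π/2·x), and each of sin², cos² integrates to L/2 = 2 over (0, 4).
∫_0^4 u² dx = 18, so ||u||_L² = 3*sqrt(2).
∫_0^4 (u')² dx = 9*π^2/2, so ||u'||_L² = 3*sqrt(2)*π/2.
Ratio ||u||_L² / ||u'||_L² = 2/π.
Sharp Poincaré constant on H^1_0(0, 4) is C_P = L/π = 4/π, achieved by sin(π/4·x).
This is the k = 2 harmonic; the ratio L/(kπ) is strictly less than C_P = L/π, consistent with the sharp inequality ||u||_L² ≤ C_P ||u'||_L².


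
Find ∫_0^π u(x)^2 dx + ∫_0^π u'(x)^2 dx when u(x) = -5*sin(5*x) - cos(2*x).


||u||_{H^1(0,π)}^2 = 500/21 + 655*π/2

u'(x) = 2*sin(2*x) - 25*cos(5*x).
Expand u² and (u')² and integrate term by term on (0, π), using: for integers n ≥ 1, ∫_0^π sin²(nx) dx = ∫_0^π cos²(nx) dx = π/2; for n ≠ n', ∫_0^π sin(nx)sin(n'x) dx = ∫_0^π cos(nx)cos(n'x) dx = 0; and by product-to-sum, ∫_0^π sin(nx)cos(n'x) dx = ½∫_0^π [sin((n+n')x) + sin((n−n')x)] dx, which is 0 when n+n' is even and 2n/(n²−n'²) when n+n' is odd (it need not vanish on (0, π)).
  u² squared terms: (-1)²·∫cos(2x)² dx = 1·π/2 = π/2;  (-5)²·∫sin(5x)² dx = 25·π/2 = 25*π/2.
  u² cross terms: 2·(-1)·(-5)·∫cos(2x)·sin(5x) dx = 10·(10/21) = 100/21.
  So ∫_0^π u² dx = π/2 + 25*π/2 + 100/21 = 100/21 + 13*π.
  (u')² squared terms: (-25)²·∫cos(5x)² dx = 625·π/2 = 625*π/2;  (2)²·∫sin(2x)² dx = 4·π/2 = 2*π.
  (u')² cross terms: 2·(-25)·(2)·∫cos(5x)·sin(2x) dx = -100·(-4/21) = 400/21.
  So ∫_0^π (u')² dx = 625*π/2 + 2*π + 400/21 = 400/21 + 629*π/2.
||u||_{H^1}^2 = (100/21 + 13*π) + (400/21 + 629*π/2) = 500/21 + 655*π/2.


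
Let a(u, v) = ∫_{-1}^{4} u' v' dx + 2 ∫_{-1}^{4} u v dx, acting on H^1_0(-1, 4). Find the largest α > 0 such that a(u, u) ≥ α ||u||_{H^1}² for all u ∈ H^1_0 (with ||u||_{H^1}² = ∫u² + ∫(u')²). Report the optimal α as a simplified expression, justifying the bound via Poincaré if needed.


α = 1

Coercivity of a(·,·) on H^1_0(-1, 4) means a(u, u) ≥ α ||u||_{H^1}² for every u ∈ H^1_0.
The interval has length L = 5, and Poincaré/coercivity depend only on L. Here a(u, u) = ∫(u')² + (2)·∫u².
Here c = 2 ≥ 1, so a(u,u) = ∫(u')² + c∫u² ≥ ∫(u')² + ∫u² = ||u||_{H^1}², i.e. α = 1 works. No larger α is possible: a(u,u) ≥ α||u||_{H^1}² means (1−α)∫(u')² ≥ (α−c)∫u², and for the modes u_n = sin(nπ(x−x₀)/L) (x₀ the left endpoint) one has ∫u_n²/∫(u_n')² = (L/(nπ))² → 0, so a(u_n,u_n)/||u_n||_{H^1}² → 1. Hence the optimal constant is α = 1.
Therefore α = 1.


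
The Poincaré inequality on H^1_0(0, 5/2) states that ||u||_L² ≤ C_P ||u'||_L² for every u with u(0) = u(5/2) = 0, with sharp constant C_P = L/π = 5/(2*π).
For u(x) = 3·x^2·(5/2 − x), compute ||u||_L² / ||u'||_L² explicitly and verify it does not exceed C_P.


||u||_L² / ||u'||_L² = 5*sqrt(14)/28 < C_P = 5/(2*π).

u(x) = 3·x^2·(5/2 − x), so u'(x) = 3*x*(5 - 3*x).
u(x) = 3·x^2·(5/2 − x) vanishes at x = 0 and x = 5/2, so u ∈ H^1_0(0, 5/2). Differentiate via the product rule and integrate the resulting polynomials term by term.
  ∫_0^5/2 u² dx = ∫_0^5/2 (9*x^6 - 45*x^5 + 225*x^4/4) dx. Term by term:
    ∫_0^5/2 9*x^6 dx = 703125/896;  ∫_0^5/2 -45*x^5 dx = -234375/128;  ∫_0^5/2 225*x^4/4 dx = 140625/128.
  Sum: 703125/896 − 234375/128 + 140625/128 = 46875/896.
  ∫_0^5/2 (u')² dx = ∫_0^5/2 (81*x^4 - 270*x^3 + 225*x^2) dx. Term by term:
    ∫_0^5/2 81*x^4 dx = 50625/32;  ∫_0^5/2 -270*x^3 dx = -84375/32;  ∫_0^5/2 225*x^2 dx = 9375/8.
  Sum: 50625/32 − 84375/32 + 9375/8 = 1875/16.
∫_0^5/2 u² dx = 46875/896, so ||u||_L² = 125*sqrt(42)/112.
∫_0^5/2 (u')² dx = 1875/16, so ||u'||_L² = 25*sqrt(3)/4.
Ratio ||u||_L² / ||u'||_L² = 5*sqrt(14)/28.
Sharp Poincaré constant on H^1_0(0, 5/2) is C_P = L/π = 5/(2*π), achieved by sin(2*π/5·x).
A polynomial bump cannot attain the sharp Poincaré constant (only the first sine eigenfunction does), so the ratio is strictly less than C_P, consistent with ||u||_L² ≤ C_P ||u'||_L².


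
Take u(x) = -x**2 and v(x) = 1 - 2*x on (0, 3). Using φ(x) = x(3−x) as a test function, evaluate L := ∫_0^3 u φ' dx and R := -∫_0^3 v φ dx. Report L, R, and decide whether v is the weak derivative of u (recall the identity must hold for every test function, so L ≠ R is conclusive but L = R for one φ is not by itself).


LHS = 27/2, RHS = 9. No, v is not the weak derivative of u.

u(x) = -x**2, classical derivative u'(x) = -2*x.
φ(x) = x(3−x), so φ'(x) = 3 - 2*x.
Note φ(0) = φ(3) = 0, so the boundary term u·φ vanishes.
LHS = ∫_0^3 u(x) φ'(x) dx = ∫_0^3 (2*x^3 - 3*x^2) dx. Term by term:
  ∫_0^3 2*x^3 dx = 81/2;  ∫_0^3 -3*x^2 dx = -27.
Sum: 81/2 − 27 = 27/2.
So LHS = 27/2.
∫_0^3 v(x) φ(x) dx = ∫_0^3 (2*x^3 - 7*x^2 + 3*x) dx. Term by term:
  ∫_0^3 2*x^3 dx = 81/2;  ∫_0^3 -7*x^2 dx = -63;  ∫_0^3 3*x dx = 27/2.
Sum: 81/2 − 63 + 27/2 = -9.
So RHS = -∫_0^3 v(x) φ(x) dx = 9.
LHS − RHS = 9/2 ≠ 0, so the identity fails.
(For a valid weak derivative the identity must hold for EVERY test function, in particular this one. The failure shows v is NOT the weak derivative of u.)
Correct weak derivative would be u'(x) = -2*x.


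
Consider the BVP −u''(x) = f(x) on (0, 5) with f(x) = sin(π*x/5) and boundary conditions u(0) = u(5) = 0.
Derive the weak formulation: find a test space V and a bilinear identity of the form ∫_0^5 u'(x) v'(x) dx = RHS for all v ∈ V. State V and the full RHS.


V = H^1_0(0, 5) (so v(0) = v(5) = 0); weak form: ∫_0^5 u'v' dx = ∫_0^5 (sin(π*x/5)) v dx for all v ∈ V.

Multiply both sides by a test function v and integrate from 0 to 5:
  ∫_0^5 −u''(x) v(x) dx = ∫_0^5 f(x) v(x) dx.
Integrate the LHS by parts once:
  ∫_0^5 −u'' v dx = −[u'(x) v(x)]_0^5 + ∫_0^5 u'(x) v'(x) dx.
Thus ∫_0^5 u'(x) v'(x) dx = ∫_0^5 f(x) v(x) dx + [u'(x) v(x)]_0^5.
Choose V so that boundary terms are either known or forced to vanish.
u is Dirichlet: u(0) = u(5) = 0. Let V = H^1_0(0, 5); then v(0) = v(5) = 0, and [u' v]_0^5 = 0.
Weak formulation: find u (satisfying any essential BC) such that ∫_0^5 u'(x) v'(x) dx = ∫_0^5 f v dx for all v ∈ V.
Substituting f(x) = sin(π*x/5), the right-hand side is ∫_0^5 (sin(π*x/5)) v dx.


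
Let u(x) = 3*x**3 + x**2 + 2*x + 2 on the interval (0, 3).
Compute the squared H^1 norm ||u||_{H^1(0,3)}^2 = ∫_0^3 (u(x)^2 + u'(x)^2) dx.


||u||_{H^1}^2 = 339159/35

The H^1 norm (squared) on an interval (0, L) is
  ||u||_{H^1}^2 = ∫_0^L u(x)^2 dx + ∫_0^L u'(x)^2 dx.
Compute u'(x) = 9*x**2 + 2*x + 2.
Then u(x)^2 = 9*x**6 + 6*x**5 + 13*x**4 + 16*x**3 + 8*x**2 + 8*x + 4 and u'(x)^2 = 81*x**4 + 36*x**3 + 40*x**2 + 8*x + 4.
Integrate each monomial from 0 to 3 using ∫_0^3 c·x^n dx = c·3^(n+1)/(n+1):
  ∫_0^3 u(x)^2 dx = ∫_0^3 (9*x^6 + 6*x^5 + 13*x^4 + 16*x^3 + 8*x^2 + 8*x + 4) dx. Term by term:
    ∫_0^3 9*x^6 dx = 19683/7;  ∫_0^3 6*x^5 dx = 729;  ∫_0^3 13*x^4 dx = 3159/5;
    ∫_0^3 16*x^3 dx = 324;  ∫_0^3 8*x^2 dx = 72;  ∫_0^3 8*x dx = 36;
    ∫_0^3 4 dx = 12.
  Sum: 19683/7 + 729 + 3159/5 + 324 + 72 + 36 + 12 = 161583/35.
  ∫_0^3 u'(x)^2 dx = ∫_0^3 (81*x^4 + 36*x^3 + 40*x^2 + 8*x + 4) dx. Term by term:
    ∫_0^3 81*x^4 dx = 19683/5;  ∫_0^3 36*x^3 dx = 729;  ∫_0^3 40*x^2 dx = 360;
    ∫_0^3 8*x dx = 36;  ∫_0^3 4 dx = 12.
  Sum: 19683/5 + 729 + 360 + 36 + 12 = 25368/5.
Adding: ||u||_{H^1}^2 = 161583/35 + 25368/5 = 339159/35.


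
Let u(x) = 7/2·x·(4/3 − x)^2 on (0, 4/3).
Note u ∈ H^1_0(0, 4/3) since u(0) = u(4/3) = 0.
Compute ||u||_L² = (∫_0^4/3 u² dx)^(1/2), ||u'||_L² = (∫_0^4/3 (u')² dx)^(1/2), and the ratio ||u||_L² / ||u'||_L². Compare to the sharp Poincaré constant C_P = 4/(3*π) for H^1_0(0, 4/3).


||u||_L² / ||u'||_L² = 2*sqrt(14)/21 < C_P = 4/(3*π).

u(x) = 7/2·x·(4/3 − x)^2, so u'(x) = 21*x^2/2 - 56*x/3 + 56/9.
u(x) = 7/2·x·(4/3 − x)^2 vanishes at x = 0 and x = 4/3, so u ∈ H^1_0(0, 4/3). Differentiate via the product rule and integrate the resulting polynomials term by term.
  ∫_0^4/3 u² dx = ∫_0^4/3 (49*x^6/4 - 196*x^5/3 + 392*x^4/3 - 3136*x^3/27 + 3136*x^2/81) dx. Term by term:
    ∫_0^4/3 49*x^6/4 dx = 28672/2187;  ∫_0^4/3 -196*x^5/3 dx = -401408/6561;  ∫_0^4/3 392*x^4/3 dx = 401408/3645;
    ∫_0^4/3 -3136*x^3/27 dx = -200704/2187;  ∫_0^4/3 3136*x^2/81 dx = 200704/6561.
  Sum: 28672/2187 − 401408/6561 + 401408/3645 − 200704/2187 + 200704/6561 = 28672/32805.
  ∫_0^4/3 (u')² dx = ∫_0^4/3 (441*x^4/4 - 392*x^3 + 4312*x^2/9 - 6272*x/27 + 3136/81) dx. Term by term:
    ∫_0^4/3 441*x^4/4 dx = 12544/135;  ∫_0^4/3 -392*x^3 dx = -25088/81;  ∫_0^4/3 4312*x^2/9 dx = 275968/729;
    ∫_0^4/3 -6272*x/27 dx = -50176/243;  ∫_0^4/3 3136/81 dx = 12544/243.
  Sum: 12544/135 − 25088/81 + 275968/729 − 50176/243 + 12544/243 = 25088/3645.
∫_0^4/3 u² dx = 28672/32805, so ||u||_L² = 64*sqrt(35)/405.
∫_0^4/3 (u')² dx = 25088/3645, so ||u'||_L² = 112*sqrt(10)/135.
Ratio ||u||_L² / ||u'||_L² = 2*sqrt(14)/21.
Sharp Poincaré constant on H^1_0(0, 4/3) is C_P = L/π = 4/(3*π), achieved by sin(3*π/4·x).
A polynomial bump cannot attain the sharp Poincaré constant (only the first sine eigenfunction does), so the ratio is strictly less than C_P, consistent with ||u||_L² ≤ C_P ||u'||_L².


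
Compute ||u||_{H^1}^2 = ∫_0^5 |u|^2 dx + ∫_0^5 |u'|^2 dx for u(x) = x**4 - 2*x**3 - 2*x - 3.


||u||_{H^1}^2 = 16884715/126

The H^1 norm (squared) on an interval (0, L) is
  ||u||_{H^1}^2 = ∫_0^L u(x)^2 dx + ∫_0^L u'(x)^2 dx.
Compute u'(x) = 4*x**3 - 6*x**2 - 2.
Then u(x)^2 = x**8 - 4*x**7 + 4*x**6 - 4*x**5 + 2*x**4 + 12*x**3 + 4*x**2 + 12*x + 9 and u'(x)^2 = 16*x**6 - 48*x**5 + 36*x**4 - 16*x**3 + 24*x**2 + 4.
Integrate each monomial from 0 to 5 using ∫_0^5 c·x^n dx = c·5^(n+1)/(n+1):
  ∫_0^5 u(x)^2 dx = ∫_0^5 (x^8 - 4*x^7 + 4*x^6 - 4*x^5 + 2*x^4 + 12*x^3 + 4*x^2 + 12*x + 9) dx. Term by term:
    ∫_0^5 x^8 dx = 1953125/9;  ∫_0^5 -4*x^7 dx = -390625/2;  ∫_0^5 4*x^6 dx = 312500/7;
    ∫_0^5 -4*x^5 dx = -31250/3;  ∫_0^5 2*x^4 dx = 1250;  ∫_0^5 12*x^3 dx = 1875;
    ∫_0^5 4*x^2 dx = 500/3;  ∫_0^5 12*x dx = 150;  ∫_0^5 9 dx = 45.
  Sum: 1953125/9 − 390625/2 + 312500/7 − 31250/3 + 1250 + 1875 + 500/3 + 150 + 45 = 7486195/126.
  ∫_0^5 u'(x)^2 dx = ∫_0^5 (16*x^6 - 48*x^5 + 36*x^4 - 16*x^3 + 24*x^2 + 4) dx. Term by term:
    ∫_0^5 16*x^6 dx = 1250000/7;  ∫_0^5 -48*x^5 dx = -125000;  ∫_0^5 36*x^4 dx = 22500;
    ∫_0^5 -16*x^3 dx = -2500;  ∫_0^5 24*x^2 dx = 1000;  ∫_0^5 4 dx = 20.
  Sum: 1250000/7 − 125000 + 22500 − 2500 + 1000 + 20 = 522140/7.
Adding: ||u||_{H^1}^2 = 7486195/126 + 522140/7 = 16884715/126.


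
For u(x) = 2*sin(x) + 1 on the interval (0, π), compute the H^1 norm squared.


||u||_{H^1(0,π)}^2 = 8 + 5*π

u'(x) = 2*cos(x).
Expand u² and (u')² and integrate term by term on (0, π), using: for integers n ≥ 1, ∫_0^π sin²(nx) dx = ∫_0^π cos²(nx) dx = π/2; for n ≠ n', ∫_0^π sin(nx)sin(n'x) dx = ∫_0^π cos(nx)cos(n'x) dx = 0; and by product-to-sum, ∫_0^π sin(nx)cos(n'x) dx = ½∫_0^π [sin((n+n')x) + sin((n−n')x)] dx, which is 0 when n+n' is even and 2n/(n²−n'²) when n+n' is odd (it need not vanish on (0, π)). For the constant mode: ∫_0^π 1 dx = π, ∫_0^π cos(nx) dx = 0, ∫_0^π sin(nx) dx = (1−(−1)^n)/n.
  u² squared terms: (1)²·∫1 dx = 1·π = π;  (2)²·∫sin(x)² dx = 4·π/2 = 2*π.
  u² cross terms: 2·(1)·(2)·∫1·sin(x) dx = 4·(2) = 8.
  So ∫_0^π u² dx = π + 2*π + 8 = 8 + 3*π.
  (u')² squared terms: (2)²·∫cos(x)² dx = 4·π/2 = 2*π.
  So ∫_0^π (u')² dx = 2*π.
||u||_{H^1}^2 = (8 + 3*π) + (2*π) = 8 + 5*π.


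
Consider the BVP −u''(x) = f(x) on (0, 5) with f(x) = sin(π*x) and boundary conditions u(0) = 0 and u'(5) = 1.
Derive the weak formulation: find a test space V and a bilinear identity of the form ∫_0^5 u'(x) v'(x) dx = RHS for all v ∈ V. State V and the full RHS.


V = {v ∈ H^1(0, 5) : v(0) = 0} (test functions vanish at x = 0 where u is specified); weak form: ∫_0^5 u'v' dx = ∫_0^5 (sin(π*x)) v dx + v(5) for all v ∈ V.

Multiply both sides by a test function v and integrate from 0 to 5:
  ∫_0^5 −u''(x) v(x) dx = ∫_0^5 f(x) v(x) dx.
Integrate the LHS by parts once:
  ∫_0^5 −u'' v dx = −[u'(x) v(x)]_0^5 + ∫_0^5 u'(x) v'(x) dx.
Thus ∫_0^5 u'(x) v'(x) dx = ∫_0^5 f(x) v(x) dx + [u'(x) v(x)]_0^5.
Choose V so that boundary terms are either known or forced to vanish.
Mixed BC: u(0) = 0 (Dirichlet) and u'(5) = 1 (Neumann). Define V = {v ∈ H^1(0, 5) : v(0) = 0}. Then [u' v]_0^5 = u'(5)·v(5) − u'(0)·0 = v(5).
Weak formulation: find u (satisfying any essential BC) such that ∫_0^5 u'(x) v'(x) dx = ∫_0^5 f v dx + v(5) for all v ∈ V (Dirichlet at 0 absorbed into V; Neumann datum at x = 5 contributes the boundary term).
Substituting f(x) = sin(π*x), the right-hand side is ∫_0^5 (sin(π*x)) v dx + v(5).


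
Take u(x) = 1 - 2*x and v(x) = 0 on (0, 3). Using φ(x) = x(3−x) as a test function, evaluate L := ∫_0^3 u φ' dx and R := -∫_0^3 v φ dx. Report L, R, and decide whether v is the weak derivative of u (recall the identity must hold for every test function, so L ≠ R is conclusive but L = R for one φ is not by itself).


LHS = 9, RHS = 0. No, v is not the weak derivative of u.

u(x) = 1 - 2*x, classical derivative u'(x) = -2.
φ(x) = x(3−x), so φ'(x) = 3 - 2*x.
Note φ(0) = φ(3) = 0, so the boundary term u·φ vanishes.
LHS = ∫_0^3 u(x) φ'(x) dx = ∫_0^3 (4*x^2 - 8*x + 3) dx. Term by term:
  ∫_0^3 4*x^2 dx = 36;  ∫_0^3 -8*x dx = -36;  ∫_0^3 3 dx = 9.
Sum: 36 − 36 + 9 = 9.
So LHS = 9.
∫_0^3 v(x) φ(x) dx = ∫_0^3 (0) dx. Term by term:
  ∫_0^3 0 dx = 0.
So RHS = -∫_0^3 v(x) φ(x) dx = 0.
LHS − RHS = 9 ≠ 0, so the identity fails.
(For a valid weak derivative the identity must hold for EVERY test function, in particular this one. The failure shows v is NOT the weak derivative of u.)
Correct weak derivative would be u'(x) = -2.


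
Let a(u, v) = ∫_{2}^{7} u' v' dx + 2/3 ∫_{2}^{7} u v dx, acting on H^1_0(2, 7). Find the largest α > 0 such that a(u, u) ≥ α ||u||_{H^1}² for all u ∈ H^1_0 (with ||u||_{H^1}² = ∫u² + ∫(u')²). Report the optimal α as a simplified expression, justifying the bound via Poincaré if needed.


α = (π^2 + 50/3)/(π^2 + 25)

Coercivity of a(·,·) on H^1_0(2, 7) means a(u, u) ≥ α ||u||_{H^1}² for every u ∈ H^1_0.
The interval has length L = 5, and Poincaré/coercivity depend only on L. Here a(u, u) = ∫(u')² + (2/3)·∫u².
Here 0 < c = 2/3 < 1. The condition a(u,u) ≥ α||u||_{H^1}² reads (1−α)∫(u')² ≥ (α−c)∫u². Any admissible α is ≤ 1 (rapidly oscillating u have ∫u²/∫(u')² → 0), and α = 1 would force 0 ≥ (1−c)∫u², impossible since c < 1; so 1−α > 0. By the sharp Poincaré inequality on H^1_0 of an interval of length L, ∫(u')² ≥ (π/L)²∫u² with equality for the first sine mode sin(π(x−x₀)/L) (x₀ the left endpoint), so the inequality holds for all u iff (1−α)(π/L)² ≥ α − c, i.e. α ≤ ((π/L)² + c)/((π/L)² + 1) = (1 + c(L/π)²)/(1 + (L/π)²). With (π/L)² = π^2/25 and c = 2/3, the largest admissible constant is α = ((π/L)² + c)/((π/L)² + 1).
Simplifying, α = (π^2 + 50/3)/(π^2 + 25).


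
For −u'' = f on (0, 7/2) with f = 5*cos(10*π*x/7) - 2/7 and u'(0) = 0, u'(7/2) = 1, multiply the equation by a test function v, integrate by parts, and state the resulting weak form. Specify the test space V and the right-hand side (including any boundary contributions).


V = H^1(0, 7/2) (v unrestricted at boundary; u is determined up to an additive constant); weak form: ∫_0^7/2 u'v' dx = ∫_0^7/2 (5*cos(10*π*x/7) - 2/7) v dx + v(7/2) for all v ∈ V.

Multiply both sides by a test function v and integrate from 0 to 7/2:
  ∫_0^7/2 −u''(x) v(x) dx = ∫_0^7/2 f(x) v(x) dx.
Integrate the LHS by parts once:
  ∫_0^7/2 −u'' v dx = −[u'(x) v(x)]_0^7/2 + ∫_0^7/2 u'(x) v'(x) dx.
Thus ∫_0^7/2 u'(x) v'(x) dx = ∫_0^7/2 f(x) v(x) dx + [u'(x) v(x)]_0^7/2.
Choose V so that boundary terms are either known or forced to vanish.
u has inhomogeneous Neumann u'(0) = 0, u'(7/2) = 1. [u' v]_0^7/2 = (1)·v(7/2) − (0)·v(0) = v(7/2). Take V = H^1(0, 7/2); boundary term becomes part of RHS.
Weak formulation: find u (satisfying any essential BC) such that ∫_0^7/2 u'(x) v'(x) dx = ∫_0^7/2 f v dx + v(7/2) for all v ∈ V (Neumann data are natural BCs: they enter the RHS as boundary terms).
Substituting f(x) = 5*cos(10*π*x/7) - 2/7, the right-hand side is ∫_0^7/2 (5*cos(10*π*x/7) - 2/7) v dx + v(7/2).
Compatibility check (pure Neumann): taking v ≡ 1 ∈ V gives 0 = ∫_0^7/2 f dx + (1) − (0), i.e. ∫_0^7/2 f dx must equal u'(0) − u'(7/2) = -1. Indeed ∫_0^7/2 (5*cos(10*π*x/7) - 2/7) dx = -1, so the data are compatible. The solution is then unique only up to an additive constant (fix it e.g. by requiring ∫_0^7/2 u dx = 0).


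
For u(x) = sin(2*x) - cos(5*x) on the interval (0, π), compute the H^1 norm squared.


||u||_{H^1(0,π)}^2 = 208/21 + 31*π/2

u'(x) = 5*sin(5*x) + 2*cos(2*x).
Expand u² and (u')² and integrate term by term on (0, π), using: for integers n ≥ 1, ∫_0^π sin²(nx) dx = ∫_0^π cos²(nx) dx = π/2; for n ≠ n', ∫_0^π sin(nx)sin(n'x) dx = ∫_0^π cos(nx)cos(n'x) dx = 0; and by product-to-sum, ∫_0^π sin(nx)cos(n'x) dx = ½∫_0^π [sin((n+n')x) + sin((n−n')x)] dx, which is 0 when n+n' is even and 2n/(n²−n'²) when n+n' is odd (it need not vanish on (0, π)).
  u² squared terms: (-1)²·∫cos(5x)² dx = 1·π/2 = π/2;  (1)²·∫sin(2x)² dx = 1·π/2 = π/2.
  u² cross terms: 2·(-1)·(1)·∫cos(5x)·sin(2x) dx = -2·(-4/21) = 8/21.
  So ∫_0^π u² dx = π/2 + π/2 + 8/21 = 8/21 + π.
  (u')² squared terms: (2)²·∫cos(2x)² dx = 4·π/2 = 2*π;  (5)²·∫sin(5x)² dx = 25·π/2 = 25*π/2.
  (u')² cross terms: 2·(2)·(5)·∫cos(2x)·sin(5x) dx = 20·(10/21) = 200/21.
  So ∫_0^π (u')² dx = 2*π + 25*π/2 + 200/21 = 200/21 + 29*π/2.
||u||_{H^1}^2 = (8/21 + π) + (200/21 + 29*π/2) = 208/21 + 31*π/2.


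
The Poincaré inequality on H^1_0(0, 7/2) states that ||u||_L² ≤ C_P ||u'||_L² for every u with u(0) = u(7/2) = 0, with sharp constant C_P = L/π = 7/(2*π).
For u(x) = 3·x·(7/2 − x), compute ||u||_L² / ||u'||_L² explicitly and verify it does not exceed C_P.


||u||_L² / ||u'||_L² = 7*sqrt(10)/20 < C_P = 7/(2*π).

u(x) = 3·x·(7/2 − x), so u'(x) = 21/2 - 6*x.
u(x) = 3·x·(7/2 − x) vanishes at x = 0 and x = 7/2, so u ∈ H^1_0(0, 7/2). Differentiate via the product rule and integrate the resulting polynomials term by term.
  ∫_0^7/2 u² dx = ∫_0^7/2 (9*x^4 - 63*x^3 + 441*x^2/4) dx. Term by term:
    ∫_0^7/2 9*x^4 dx = 151263/160;  ∫_0^7/2 -63*x^3 dx = -151263/64;  ∫_0^7/2 441*x^2/4 dx = 50421/32.
  Sum: 151263/160 − 151263/64 + 50421/32 = 50421/320.
  ∫_0^7/2 (u')² dx = ∫_0^7/2 (36*x^2 - 126*x + 441/4) dx. Term by term:
    ∫_0^7/2 36*x^2 dx = 1029/2;  ∫_0^7/2 -126*x dx = -3087/4;  ∫_0^7/2 441/4 dx = 3087/8.
  Sum: 1029/2 − 3087/4 + 3087/8 = 1029/8.
∫_0^7/2 u² dx = 50421/320, so ||u||_L² = 49*sqrt(105)/40.
∫_0^7/2 (u')² dx = 1029/8, so ||u'||_L² = 7*sqrt(42)/4.
Ratio ||u||_L² / ||u'||_L² = 7*sqrt(10)/20.
Sharp Poincaré constant on H^1_0(0, 7/2) is C_P = L/π = 7/(2*π), achieved by sin(2*π/7·x).
A polynomial bump cannot attain the sharp Poincaré constant (only the first sine eigenfunction does), so the ratio is strictly less than C_P, consistent with ||u||_L² ≤ C_P ||u'||_L².


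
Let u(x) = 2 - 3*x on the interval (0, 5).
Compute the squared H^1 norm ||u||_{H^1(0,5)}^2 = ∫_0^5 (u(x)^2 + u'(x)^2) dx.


||u||_{H^1}^2 = 290

The H^1 norm (squared) on an interval (0, L) is
  ||u||_{H^1}^2 = ∫_0^L u(x)^2 dx + ∫_0^L u'(x)^2 dx.
Compute u'(x) = -3.
Then u(x)^2 = 9*x**2 - 12*x + 4 and u'(x)^2 = 9.
Integrate each monomial from 0 to 5 using ∫_0^5 c·x^n dx = c·5^(n+1)/(n+1):
  ∫_0^5 u(x)^2 dx = ∫_0^5 (9*x^2 - 12*x + 4) dx. Term by term:
    ∫_0^5 9*x^2 dx = 375;  ∫_0^5 -12*x dx = -150;  ∫_0^5 4 dx = 20.
  Sum: 375 − 150 + 20 = 245.
  ∫_0^5 u'(x)^2 dx = ∫_0^5 (9) dx. Term by term:
    ∫_0^5 9 dx = 45.
Adding: ||u||_{H^1}^2 = 245 + 45 = 290.


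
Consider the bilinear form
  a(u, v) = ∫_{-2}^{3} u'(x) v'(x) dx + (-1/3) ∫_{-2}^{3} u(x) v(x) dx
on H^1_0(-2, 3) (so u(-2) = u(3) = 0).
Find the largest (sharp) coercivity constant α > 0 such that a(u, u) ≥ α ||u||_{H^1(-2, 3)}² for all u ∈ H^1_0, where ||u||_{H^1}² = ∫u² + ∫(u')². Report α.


α = (-25/3 + π^2)/(π^2 + 25)

Coercivity of a(·,·) on H^1_0(-2, 3) means a(u, u) ≥ α ||u||_{H^1}² for every u ∈ H^1_0.
The interval has length L = 5, and Poincaré/coercivity depend only on L. Here a(u, u) = ∫(u')² + (-1/3)·∫u².
Here c = -1/3 < 0 with |c| < (π/L)² = π^2/25, so coercivity still holds. The condition a(u,u) ≥ α||u||_{H^1}² reads (1−α)∫(u')² ≥ (α−c)∫u². Any admissible α is ≤ 1 (rapidly oscillating u have ∫u²/∫(u')² → 0), and α = 1 would force 0 ≥ (1−c)∫u², impossible since c < 1; so 1−α > 0. By the sharp Poincaré inequality on H^1_0 of an interval of length L, ∫(u')² ≥ (π/L)²∫u² with equality for the first sine mode sin(π(x−x₀)/L) (x₀ the left endpoint), so the inequality holds for all u iff (1−α)(π/L)² ≥ α − c, i.e. α ≤ ((π/L)² + c)/((π/L)² + 1) = (1 + c(L/π)²)/(1 + (L/π)²). (Direct route, valid since c ≤ 0: Poincaré gives c∫u² ≥ c(L/π)²∫(u')², so a(u,u) ≥ (1 + c(L/π)²)∫(u')², while ||u||_{H^1}² ≤ (1 + (L/π)²)∫(u')²; dividing yields the same α.) With (π/L)² = π^2/25 and c = -1/3, the largest admissible constant is α = ((π/L)² + c)/((π/L)² + 1).
Simplifying, α = (-25/3 + π^2)/(π^2 + 25).


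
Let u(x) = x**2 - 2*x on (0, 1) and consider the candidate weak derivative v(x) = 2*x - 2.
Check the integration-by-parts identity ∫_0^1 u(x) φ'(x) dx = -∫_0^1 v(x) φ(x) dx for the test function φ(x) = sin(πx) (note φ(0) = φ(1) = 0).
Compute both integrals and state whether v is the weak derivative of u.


LHS = 2/π, RHS = 2/π. Yes, v = u' weakly.

u(x) = x**2 - 2*x, classical derivative u'(x) = 2*x - 2.
φ(x) = sin(πx), so φ'(x) = π*cos(π*x).
Note φ(0) = φ(1) = 0, so the boundary term u·φ vanishes.
LHS = ∫_0^1 u(x) φ'(x) dx = ∫_0^1 (π*x^2*cos(π*x) - 2*π*x*cos(π*x)) dx. Term by term:
  ∫_0^1 π*x^2*cos(π*x) dx = -2/π;  ∫_0^1 -2*π*x*cos(π*x) dx = 4/π.
Sum: -2/π + 4/π = 2/π.
So LHS = 2/π.
∫_0^1 v(x) φ(x) dx = ∫_0^1 (2*x*sin(π*x) - 2*sin(π*x)) dx. Term by term:
  ∫_0^1 -2*sin(π*x) dx = -4/π;  ∫_0^1 2*x*sin(π*x) dx = 2/π.
Sum: -4/π + 2/π = -2/π.
So RHS = -∫_0^1 v(x) φ(x) dx = 2/π.
LHS = RHS, so the identity holds for this test φ.
Moreover u is smooth here and v(x) = u'(x) = 2*x - 2 pointwise, so the identity holds for every test function. Hence v is the weak derivative of u.


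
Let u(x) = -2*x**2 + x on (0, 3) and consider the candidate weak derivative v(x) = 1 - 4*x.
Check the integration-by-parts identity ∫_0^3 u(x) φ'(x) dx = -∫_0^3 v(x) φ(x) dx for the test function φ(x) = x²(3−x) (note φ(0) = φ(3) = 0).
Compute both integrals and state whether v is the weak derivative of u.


LHS = 837/20, RHS = 837/20. Yes, v = u' weakly.

u(x) = -2*x**2 + x, classical derivative u'(x) = 1 - 4*x.
φ(x) = x²(3−x), so φ'(x) = 3*x*(2 - x).
Note φ(0) = φ(3) = 0, so the boundary term u·φ vanishes.
LHS = ∫_0^3 u(x) φ'(x) dx = ∫_0^3 (6*x^4 - 15*x^3 + 6*x^2) dx. Term by term:
  ∫_0^3 6*x^4 dx = 1458/5;  ∫_0^3 -15*x^3 dx = -1215/4;  ∫_0^3 6*x^2 dx = 54.
Sum: 1458/5 − 1215/4 + 54 = 837/20.
So LHS = 837/20.
∫_0^3 v(x) φ(x) dx = ∫_0^3 (4*x^4 - 13*x^3 + 3*x^2) dx. Term by term:
  ∫_0^3 4*x^4 dx = 972/5;  ∫_0^3 -13*x^3 dx = -1053/4;  ∫_0^3 3*x^2 dx = 27.
Sum: 972/5 − 1053/4 + 27 = -837/20.
So RHS = -∫_0^3 v(x) φ(x) dx = 837/20.
LHS = RHS, so the identity holds for this test φ.
Moreover u is smooth here and v(x) = u'(x) = 1 - 4*x pointwise, so the identity holds for every test function. Hence v is the weak derivative of u.


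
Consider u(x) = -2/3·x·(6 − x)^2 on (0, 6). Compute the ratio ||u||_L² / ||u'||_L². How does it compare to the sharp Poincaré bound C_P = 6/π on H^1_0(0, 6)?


||u||_L² / ||u'||_L² = 3*sqrt(14)/7 < C_P = 6/π.

u(x) = -2/3·x·(6 − x)^2, so u'(x) = 2*(2 - x)*(x - 6).
u(x) = -2/3·x·(6 − x)^2 vanishes at x = 0 and x = 6, so u ∈ H^1_0(0, 6). Differentiate via the product rule and integrate the resulting polynomials term by term.
  ∫_0^6 u² dx = ∫_0^6 (4*x^6/9 - 32*x^5/3 + 96*x^4 - 384*x^3 + 576*x^2) dx. Term by term:
    ∫_0^6 4*x^6/9 dx = 124416/7;  ∫_0^6 -32*x^5/3 dx = -82944;  ∫_0^6 96*x^4 dx = 746496/5;
    ∫_0^6 -384*x^3 dx = -124416;  ∫_0^6 576*x^2 dx = 41472.
  Sum: 124416/7 − 82944 + 746496/5 − 124416 + 41472 = 41472/35.
  ∫_0^6 (u')² dx = ∫_0^6 (4*x^4 - 64*x^3 + 352*x^2 - 768*x + 576) dx. Term by term:
    ∫_0^6 4*x^4 dx = 31104/5;  ∫_0^6 -64*x^3 dx = -20736;  ∫_0^6 352*x^2 dx = 25344;
    ∫_0^6 -768*x dx = -13824;  ∫_0^6 576 dx = 3456.
  Sum: 31104/5 − 20736 + 25344 − 13824 + 3456 = 2304/5.
∫_0^6 u² dx = 41472/35, so ||u||_L² = 144*sqrt(70)/35.
∫_0^6 (u')² dx = 2304/5, so ||u'||_L² = 48*sqrt(5)/5.
Ratio ||u||_L² / ||u'||_L² = 3*sqrt(14)/7.
Sharp Poincaré constant on H^1_0(0, 6) is C_P = L/π = 6/π, achieved by sin(π/6·x).
A polynomial bump cannot attain the sharp Poincaré constant (only the first sine eigenfunction does), so the ratio is strictly less than C_P, consistent with ||u||_L² ≤ C_P ||u'||_L².


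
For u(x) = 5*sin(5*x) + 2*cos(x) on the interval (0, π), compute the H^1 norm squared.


||u||_{H^1(0,π)}^2 = 329*π

u'(x) = -2*sin(x) + 25*cos(5*x).
Expand u² and (u')² and integrate term by term on (0, π), using: for integers n ≥ 1, ∫_0^π sin²(nx) dx = ∫_0^π cos²(nx) dx = π/2; for n ≠ n', ∫_0^π sin(nx)sin(n'x) dx = ∫_0^π cos(nx)cos(n'x) dx = 0; and by product-to-sum, ∫_0^π sin(nx)cos(n'x) dx = ½∫_0^π [sin((n+n')x) + sin((n−n')x)] dx, which is 0 when n+n' is even and 2n/(n²−n'²) when n+n' is odd (it need not vanish on (0, π)).
  u² squared terms: (2)²·∫cos(x)² dx = 4·π/2 = 2*π;  (5)²·∫sin(5x)² dx = 25·π/2 = 25*π/2.
  u² cross terms: 2·(2)·(5)·∫cos(x)·sin(5x) dx = 20·(0) = 0.
  So ∫_0^π u² dx = 2*π + 25*π/2 + 0 = 29*π/2.
  (u')² squared terms: (-2)²·∫sin(x)² dx = 4·π/2 = 2*π;  (25)²·∫cos(5x)² dx = 625·π/2 = 625*π/2.
  (u')² cross terms: 2·(-2)·(25)·∫sin(x)·cos(5x) dx = -100·(0) = 0.
  So ∫_0^π (u')² dx = 2*π + 625*π/2 + 0 = 629*π/2.
||u||_{H^1}^2 = (29*π/2) + (629*π/2) = 329*π.


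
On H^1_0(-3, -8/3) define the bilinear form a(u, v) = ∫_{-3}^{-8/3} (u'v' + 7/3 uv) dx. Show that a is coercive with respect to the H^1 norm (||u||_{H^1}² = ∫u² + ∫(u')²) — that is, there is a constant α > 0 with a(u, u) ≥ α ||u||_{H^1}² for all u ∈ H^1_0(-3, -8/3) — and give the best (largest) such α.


α = 1

Coercivity of a(·,·) on H^1_0(-3, -8/3) means a(u, u) ≥ α ||u||_{H^1}² for every u ∈ H^1_0.
The interval has length L = 1/3, and Poincaré/coercivity depend only on L. Here a(u, u) = ∫(u')² + (7/3)·∫u².
Here c = 7/3 ≥ 1, so a(u,u) = ∫(u')² + c∫u² ≥ ∫(u')² + ∫u² = ||u||_{H^1}², i.e. α = 1 works. No larger α is possible: a(u,u) ≥ α||u||_{H^1}² means (1−α)∫(u')² ≥ (α−c)∫u², and for the modes u_n = sin(nπ(x−x₀)/L) (x₀ the left endpoint) one has ∫u_n²/∫(u_n')² = (L/(nπ))² → 0, so a(u_n,u_n)/||u_n||_{H^1}² → 1. Hence the optimal constant is α = 1.
Therefore α = 1.


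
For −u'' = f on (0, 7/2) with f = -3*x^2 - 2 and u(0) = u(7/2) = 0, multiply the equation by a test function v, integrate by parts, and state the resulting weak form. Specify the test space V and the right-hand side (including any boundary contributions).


V = H^1_0(0, 7/2) (so v(0) = v(7/2) = 0); weak form: ∫_0^7/2 u'v' dx = ∫_0^7/2 (-3*x^2 - 2) v dx for all v ∈ V.

Multiply both sides by a test function v and integrate from 0 to 7/2:
  ∫_0^7/2 −u''(x) v(x) dx = ∫_0^7/2 f(x) v(x) dx.
Integrate the LHS by parts once:
  ∫_0^7/2 −u'' v dx = −[u'(x) v(x)]_0^7/2 + ∫_0^7/2 u'(x) v'(x) dx.
Thus ∫_0^7/2 u'(x) v'(x) dx = ∫_0^7/2 f(x) v(x) dx + [u'(x) v(x)]_0^7/2.
Choose V so that boundary terms are either known or forced to vanish.
u is Dirichlet: u(0) = u(7/2) = 0. Let V = H^1_0(0, 7/2); then v(0) = v(7/2) = 0, and [u' v]_0^7/2 = 0.
Weak formulation: find u (satisfying any essential BC) such that ∫_0^7/2 u'(x) v'(x) dx = ∫_0^7/2 f v dx for all v ∈ V.
Substituting f(x) = -3*x^2 - 2, the right-hand side is ∫_0^7/2 (-3*x^2 - 2) v dx.
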